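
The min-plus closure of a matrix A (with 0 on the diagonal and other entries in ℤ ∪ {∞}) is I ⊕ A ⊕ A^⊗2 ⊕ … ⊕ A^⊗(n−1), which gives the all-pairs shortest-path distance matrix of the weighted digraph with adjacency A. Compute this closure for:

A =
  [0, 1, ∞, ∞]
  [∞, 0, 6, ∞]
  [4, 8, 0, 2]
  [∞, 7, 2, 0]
Closure =
  [0, 1, 7, 9]
  [10, 0, 6, 8]
  [4, 5, 0, 2]
  [6, 7, 2, 0]

This is the Floyd-Warshall all-pairs shortest-path computation. For each intermediate vertex k = 0, 1, …, 3, update dist[i][j] ← min(dist[i][j], dist[i][k] + dist[k][j]). The final matrix gives, for each (i, j), the minimum total weight of any directed path from i to j (possibly empty when i = j).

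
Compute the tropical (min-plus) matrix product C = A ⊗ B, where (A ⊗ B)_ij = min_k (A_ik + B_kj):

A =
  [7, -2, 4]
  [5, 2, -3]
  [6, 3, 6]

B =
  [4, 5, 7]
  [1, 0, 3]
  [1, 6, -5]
A ⊗ B =
  [-1, -2, -1]
  [-2, 2, -8]
  [4, 3, 1]

Apply the min-plus product entry-by-entry:
  C[0][0] = min over k of (A[0][0] + B[0][0] = 7 + 4 = 11, A[0][1] + B[1][0] = -2 + 1 = -1, A[0][2] + B[2][0] = 4 + 1 = 5) = -1 (attained at k = 1)
  C[0][1] = min over k of (A[0][0] + B[0][1] = 7 + 5 = 12, A[0][1] + B[1][1] = -2 + 0 = -2, A[0][2] + B[2][1] = 4 + 6 = 10) = -2 (attained at k = 1)
  C[0][2] = min over k of (A[0][0] + B[0][2] = 7 + 7 = 14, A[0][1] + B[1][2] = -2 + 3 = 1, A[0][2] + B[2][2] = 4 + -5 = -1) = -1 (attained at k = 2)
  C[1][0] = min over k of (A[1][0] + B[0][0] = 5 + 4 = 9, A[1][1] + B[1][0] = 2 + 1 = 3, A[1][2] + B[2][0] = -3 + 1 = -2) = -2 (attained at k = 2)
  C[1][1] = min over k of (A[1][0] + B[0][1] = 5 + 5 = 10, A[1][1] + B[1][1] = 2 + 0 = 2, A[1][2] + B[2][1] = -3 + 6 = 3) = 2 (attained at k = 1)
  C[1][2] = min over k of (A[1][0] + B[0][2] = 5 + 7 = 12, A[1][1] + B[1][2] = 2 + 3 = 5, A[1][2] + B[2][2] = -3 + -5 = -8) = -8 (attained at k = 2)
  C[2][0] = min over k of (A[2][0] + B[0][0] = 6 + 4 = 10, A[2][1] + B[1][0] = 3 + 1 = 4, A[2][2] + B[2][0] = 6 + 1 = 7) = 4 (attained at k = 1)
  C[2][1] = min over k of (A[2][0] + B[0][1] = 6 + 5 = 11, A[2][1] + B[1][1] = 3 + 0 = 3, A[2][2] + B[2][1] = 6 + 6 = 12) = 3 (attained at k = 1)
  C[2][2] = min over k of (A[2][0] + B[0][2] = 6 + 7 = 13, A[2][1] + B[1][2] = 3 + 3 = 6, A[2][2] + B[2][2] = 6 + -5 = 1) = 1 (attained at k = 2)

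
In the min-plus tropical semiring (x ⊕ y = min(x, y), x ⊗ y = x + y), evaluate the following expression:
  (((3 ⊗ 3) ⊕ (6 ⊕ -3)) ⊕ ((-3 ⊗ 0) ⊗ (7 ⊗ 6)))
(((3 ⊗ 3) ⊕ (6 ⊕ -3)) ⊕ ((-3 ⊗ 0) ⊗ (7 ⊗ 6))) = -3

Expand innermost to outermost. Recall ⊕ takes the minimum of its arguments and ⊗ takes their sum. Working out the expression (((3 ⊗ 3) ⊕ (6 ⊕ -3)) ⊕ ((-3 ⊗ 0) ⊗ (7 ⊗ 6))) gives -3.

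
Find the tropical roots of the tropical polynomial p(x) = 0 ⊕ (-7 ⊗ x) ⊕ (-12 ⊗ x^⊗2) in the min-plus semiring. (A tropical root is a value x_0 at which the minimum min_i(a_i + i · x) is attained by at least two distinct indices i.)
Roots: {5, 7}

Each tropical root is a break point of the lower envelope of the lines y = a_i + i · x (there are 3 lines, with slopes 0, 1, ..., 2). Only the lines that attain the minimum somewhere contribute to roots; other lines are dominated. Here the surviving (envelope) indices are i = 2, i = 1, i = 0.
Intersections between consecutive envelope lines give the roots: for adjacent envelope indices i < j the intersection is x = (a_i − a_j) / (j − i). Reading off the sorted break points: {5, 7}.
Verification: at each break x_0, at least two indices attain the minimum of min_i(a_i + i · x_0).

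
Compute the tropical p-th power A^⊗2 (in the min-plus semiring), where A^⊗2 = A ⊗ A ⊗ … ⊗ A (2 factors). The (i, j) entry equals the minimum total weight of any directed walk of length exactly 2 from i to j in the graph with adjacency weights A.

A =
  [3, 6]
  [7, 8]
A^⊗2 =
  [6, 9]
  [10, 13]

Each entry (A^⊗2)_ij equals the minimum over all length-2 walks i = v_0 → v_1 → … → v_2 = j of Σ_t A[v_t][v_{t+1}]. For example, for (i, j) = (0, 1) we minimise over 2 possible intermediate vertex sequences; the minimum is 9, attained along the walk 0 → 0 → 1.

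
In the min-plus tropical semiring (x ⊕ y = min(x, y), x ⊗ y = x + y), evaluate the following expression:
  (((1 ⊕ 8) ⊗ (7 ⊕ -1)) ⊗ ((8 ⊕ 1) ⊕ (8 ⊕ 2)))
(((1 ⊕ 8) ⊗ (7 ⊕ -1)) ⊗ ((8 ⊕ 1) ⊕ (8 ⊕ 2))) = 1

Expand innermost to outermost. Recall ⊕ takes the minimum of its arguments and ⊗ takes their sum. Working out the expression (((1 ⊕ 8) ⊗ (7 ⊕ -1)) ⊗ ((8 ⊕ 1) ⊕ (8 ⊕ 2))) gives 1.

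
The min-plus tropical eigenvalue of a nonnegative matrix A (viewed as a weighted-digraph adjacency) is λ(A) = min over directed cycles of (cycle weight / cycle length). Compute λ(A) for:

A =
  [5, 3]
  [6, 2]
λ(A) = 2

Enumerate directed cycles and compute their means (weight / length). Sample:
  cycle 0 → 0: weight = 5, length = 1, mean = 5/1 ≈ 5.000
  cycle 1 → 1: weight = 2, length = 1, mean = 2/1 ≈ 2.000
  cycle 0 → 1 → 0: weight = 9, length = 2, mean = 9/2 ≈ 4.500
  cycle 1 → 0 → 1: weight = 9, length = 2, mean = 9/2 ≈ 4.500
Minimum mean = 2.000, attained e.g. along the cycle 1 → 1 with weight 2 and length 1. So λ(A) = 2/1 = 2.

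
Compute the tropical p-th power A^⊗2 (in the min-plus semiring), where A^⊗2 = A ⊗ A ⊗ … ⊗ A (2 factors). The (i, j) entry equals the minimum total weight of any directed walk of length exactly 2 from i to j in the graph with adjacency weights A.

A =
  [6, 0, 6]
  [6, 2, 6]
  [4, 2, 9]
A^⊗2 =
  [6, 2, 6]
  [8, 4, 8]
  [8, 4, 8]

Each entry (A^⊗2)_ij equals the minimum over all length-2 walks i = v_0 → v_1 → … → v_2 = j of Σ_t A[v_t][v_{t+1}]. For example, for (i, j) = (0, 2) we minimise over 3 possible intermediate vertex sequences; the minimum is 6, attained along the walk 0 → 1 → 2.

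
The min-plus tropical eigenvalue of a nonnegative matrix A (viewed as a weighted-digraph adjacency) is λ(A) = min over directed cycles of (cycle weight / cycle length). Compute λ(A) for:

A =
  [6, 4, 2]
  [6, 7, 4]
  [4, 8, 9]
λ(A) = 3

Enumerate directed cycles and compute their means (weight / length). Sample:
  cycle 0 → 0: weight = 6, length = 1, mean = 6/1 ≈ 6.000
  cycle 1 → 1: weight = 7, length = 1, mean = 7/1 ≈ 7.000
  cycle 2 → 2: weight = 9, length = 1, mean = 9/1 ≈ 9.000
  cycle 0 → 1 → 0: weight = 10, length = 2, mean = 10/2 ≈ 5.000
  cycle 0 → 2 → 0: weight = 6, length = 2, mean = 6/2 ≈ 3.000
  cycle 1 → 0 → 1: weight = 10, length = 2, mean = 10/2 ≈ 5.000
Minimum mean = 3.000, attained e.g. along the cycle 0 → 2 → 0 with weight 6 and length 2. So λ(A) = 6/2 = 3.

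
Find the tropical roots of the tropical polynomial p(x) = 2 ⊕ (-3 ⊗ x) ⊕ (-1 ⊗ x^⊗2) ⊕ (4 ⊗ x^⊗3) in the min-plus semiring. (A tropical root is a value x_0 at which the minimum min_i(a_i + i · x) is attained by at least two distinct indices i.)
Roots: {-5, -2, 5}

Each tropical root is a break point of the lower envelope of the lines y = a_i + i · x (there are 4 lines, with slopes 0, 1, ..., 3). Only the lines that attain the minimum somewhere contribute to roots; other lines are dominated. Here the surviving (envelope) indices are i = 3, i = 2, i = 1, i = 0.
Intersections between consecutive envelope lines give the roots: for adjacent envelope indices i < j the intersection is x = (a_i − a_j) / (j − i). Reading off the sorted break points: {-5, -2, 5}.
Verification: at each break x_0, at least two indices attain the minimum of min_i(a_i + i · x_0).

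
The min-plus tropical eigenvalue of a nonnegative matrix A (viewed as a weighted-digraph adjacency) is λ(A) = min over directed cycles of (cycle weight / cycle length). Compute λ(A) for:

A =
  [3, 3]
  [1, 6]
λ(A) = 2

Enumerate directed cycles and compute their means (weight / length). Sample:
  cycle 0 → 0: weight = 3, length = 1, mean = 3/1 ≈ 3.000
  cycle 1 → 1: weight = 6, length = 1, mean = 6/1 ≈ 6.000
  cycle 0 → 1 → 0: weight = 4, length = 2, mean = 4/2 ≈ 2.000
  cycle 1 → 0 → 1: weight = 4, length = 2, mean = 4/2 ≈ 2.000
Minimum mean = 2.000, attained e.g. along the cycle 0 → 1 → 0 with weight 4 and length 2. So λ(A) = 4/2 = 2.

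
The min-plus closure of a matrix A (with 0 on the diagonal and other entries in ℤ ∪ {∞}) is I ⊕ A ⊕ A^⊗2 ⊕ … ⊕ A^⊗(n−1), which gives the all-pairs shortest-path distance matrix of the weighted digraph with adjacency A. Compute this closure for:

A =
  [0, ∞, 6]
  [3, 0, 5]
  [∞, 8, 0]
Closure =
  [0, 14, 6]
  [3, 0, 5]
  [11, 8, 0]

This is the Floyd-Warshall all-pairs shortest-path computation. For each intermediate vertex k = 0, 1, …, 2, update dist[i][j] ← min(dist[i][j], dist[i][k] + dist[k][j]). The final matrix gives, for each (i, j), the minimum total weight of any directed path from i to j (possibly empty when i = j).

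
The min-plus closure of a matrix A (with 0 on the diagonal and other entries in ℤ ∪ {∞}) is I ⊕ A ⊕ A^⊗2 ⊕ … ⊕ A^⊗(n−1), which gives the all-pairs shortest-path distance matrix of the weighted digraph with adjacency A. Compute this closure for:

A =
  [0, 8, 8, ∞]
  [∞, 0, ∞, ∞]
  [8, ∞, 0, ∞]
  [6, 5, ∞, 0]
Closure =
  [0, 8, 8, ∞]
  [∞, 0, ∞, ∞]
  [8, 16, 0, ∞]
  [6, 5, 14, 0]

This is the Floyd-Warshall all-pairs shortest-path computation. For each intermediate vertex k = 0, 1, …, 3, update dist[i][j] ← min(dist[i][j], dist[i][k] + dist[k][j]). The final matrix gives, for each (i, j), the minimum total weight of any directed path from i to j (possibly empty when i = j).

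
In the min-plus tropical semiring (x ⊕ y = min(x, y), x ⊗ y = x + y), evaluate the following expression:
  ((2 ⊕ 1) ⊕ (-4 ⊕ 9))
((2 ⊕ 1) ⊕ (-4 ⊕ 9)) = -4

Expand innermost to outermost. Recall ⊕ takes the minimum of its arguments and ⊗ takes their sum. Working out the expression ((2 ⊕ 1) ⊕ (-4 ⊕ 9)) gives -4.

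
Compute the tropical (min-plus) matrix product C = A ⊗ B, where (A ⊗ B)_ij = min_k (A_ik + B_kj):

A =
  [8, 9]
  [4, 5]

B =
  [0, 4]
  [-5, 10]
A ⊗ B =
  [4, 12]
  [0, 8]

Apply the min-plus product entry-by-entry:
  C[0][0] = min over k of (A[0][0] + B[0][0] = 8 + 0 = 8, A[0][1] + B[1][0] = 9 + -5 = 4) = 4 (attained at k = 1)
  C[0][1] = min over k of (A[0][0] + B[0][1] = 8 + 4 = 12, A[0][1] + B[1][1] = 9 + 10 = 19) = 12 (attained at k = 0)
  C[1][0] = min over k of (A[1][0] + B[0][0] = 4 + 0 = 4, A[1][1] + B[1][0] = 5 + -5 = 0) = 0 (attained at k = 1)
  C[1][1] = min over k of (A[1][0] + B[0][1] = 4 + 4 = 8, A[1][1] + B[1][1] = 5 + 10 = 15) = 8 (attained at k = 0)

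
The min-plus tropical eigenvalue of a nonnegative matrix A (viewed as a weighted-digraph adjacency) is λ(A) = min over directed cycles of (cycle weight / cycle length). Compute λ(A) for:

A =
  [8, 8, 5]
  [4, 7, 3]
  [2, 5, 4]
λ(A) = 7/2

Enumerate directed cycles and compute their means (weight / length). Sample:
  cycle 0 → 0: weight = 8, length = 1, mean = 8/1 ≈ 8.000
  cycle 1 → 1: weight = 7, length = 1, mean = 7/1 ≈ 7.000
  cycle 2 → 2: weight = 4, length = 1, mean = 4/1 ≈ 4.000
  cycle 0 → 1 → 0: weight = 12, length = 2, mean = 12/2 ≈ 6.000
  cycle 0 → 2 → 0: weight = 7, length = 2, mean = 7/2 ≈ 3.500
  cycle 1 → 0 → 1: weight = 12, length = 2, mean = 12/2 ≈ 6.000
Minimum mean = 3.500, attained e.g. along the cycle 0 → 2 → 0 with weight 7 and length 2. So λ(A) = 7/2 = 7/2.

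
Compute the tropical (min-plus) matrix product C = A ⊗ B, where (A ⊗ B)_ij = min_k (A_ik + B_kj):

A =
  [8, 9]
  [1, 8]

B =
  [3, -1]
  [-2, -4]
A ⊗ B =
  [7, 5]
  [4, 0]

Apply the min-plus product entry-by-entry:
  C[0][0] = min over k of (A[0][0] + B[0][0] = 8 + 3 = 11, A[0][1] + B[1][0] = 9 + -2 = 7) = 7 (attained at k = 1)
  C[0][1] = min over k of (A[0][0] + B[0][1] = 8 + -1 = 7, A[0][1] + B[1][1] = 9 + -4 = 5) = 5 (attained at k = 1)
  C[1][0] = min over k of (A[1][0] + B[0][0] = 1 + 3 = 4, A[1][1] + B[1][0] = 8 + -2 = 6) = 4 (attained at k = 0)
  C[1][1] = min over k of (A[1][0] + B[0][1] = 1 + -1 = 0, A[1][1] + B[1][1] = 8 + -4 = 4) = 0 (attained at k = 0)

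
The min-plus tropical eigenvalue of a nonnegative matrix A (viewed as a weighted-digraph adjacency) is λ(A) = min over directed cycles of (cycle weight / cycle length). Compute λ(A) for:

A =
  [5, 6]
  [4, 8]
λ(A) = 5

Enumerate directed cycles and compute their means (weight / length). Sample:
  cycle 0 → 0: weight = 5, length = 1, mean = 5/1 ≈ 5.000
  cycle 1 → 1: weight = 8, length = 1, mean = 8/1 ≈ 8.000
  cycle 0 → 1 → 0: weight = 10, length = 2, mean = 10/2 ≈ 5.000
  cycle 1 → 0 → 1: weight = 10, length = 2, mean = 10/2 ≈ 5.000
Minimum mean = 5.000, attained e.g. along the cycle 0 → 0 with weight 5 and length 1. So λ(A) = 5/1 = 5.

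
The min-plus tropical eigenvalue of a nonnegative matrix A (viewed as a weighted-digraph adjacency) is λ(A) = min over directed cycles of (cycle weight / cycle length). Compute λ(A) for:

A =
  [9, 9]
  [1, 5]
λ(A) = 5

Enumerate directed cycles and compute their means (weight / length). Sample:
  cycle 0 → 0: weight = 9, length = 1, mean = 9/1 ≈ 9.000
  cycle 1 → 1: weight = 5, length = 1, mean = 5/1 ≈ 5.000
  cycle 0 → 1 → 0: weight = 10, length = 2, mean = 10/2 ≈ 5.000
  cycle 1 → 0 → 1: weight = 10, length = 2, mean = 10/2 ≈ 5.000
Minimum mean = 5.000, attained e.g. along the cycle 1 → 1 with weight 5 and length 1. So λ(A) = 5/1 = 5.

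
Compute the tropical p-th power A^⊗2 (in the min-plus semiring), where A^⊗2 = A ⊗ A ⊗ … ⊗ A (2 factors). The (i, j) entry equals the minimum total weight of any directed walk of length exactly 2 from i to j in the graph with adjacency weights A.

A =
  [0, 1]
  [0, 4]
A^⊗2 =
  [0, 1]
  [0, 1]

Each entry (A^⊗2)_ij equals the minimum over all length-2 walks i = v_0 → v_1 → … → v_2 = j of Σ_t A[v_t][v_{t+1}]. For example, for (i, j) = (0, 1) we minimise over 2 possible intermediate vertex sequences; the minimum is 1, attained along the walk 0 → 0 → 1.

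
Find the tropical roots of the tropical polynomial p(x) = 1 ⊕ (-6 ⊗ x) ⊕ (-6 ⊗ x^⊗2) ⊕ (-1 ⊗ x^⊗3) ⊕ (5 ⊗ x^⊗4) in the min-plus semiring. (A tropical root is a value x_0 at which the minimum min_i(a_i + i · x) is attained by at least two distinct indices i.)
Roots: {-6, -5, 0, 7}

Each tropical root is a break point of the lower envelope of the lines y = a_i + i · x (there are 5 lines, with slopes 0, 1, ..., 4). Only the lines that attain the minimum somewhere contribute to roots; other lines are dominated. Here the surviving (envelope) indices are i = 4, i = 3, i = 2, i = 1, i = 0.
Intersections between consecutive envelope lines give the roots: for adjacent envelope indices i < j the intersection is x = (a_i − a_j) / (j − i). Reading off the sorted break points: {-6, -5, 0, 7}.
Verification: at each break x_0, at least two indices attain the minimum of min_i(a_i + i · x_0).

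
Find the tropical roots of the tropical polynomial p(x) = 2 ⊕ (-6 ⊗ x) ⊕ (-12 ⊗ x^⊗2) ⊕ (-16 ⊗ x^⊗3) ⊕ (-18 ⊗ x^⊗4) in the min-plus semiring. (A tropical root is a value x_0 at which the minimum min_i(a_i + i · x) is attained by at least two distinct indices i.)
Roots: {2, 4, 6, 8}

Each tropical root is a break point of the lower envelope of the lines y = a_i + i · x (there are 5 lines, with slopes 0, 1, ..., 4). Only the lines that attain the minimum somewhere contribute to roots; other lines are dominated. Here the surviving (envelope) indices are i = 4, i = 3, i = 2, i = 1, i = 0.
Intersections between consecutive envelope lines give the roots: for adjacent envelope indices i < j the intersection is x = (a_i − a_j) / (j − i). Reading off the sorted break points: {2, 4, 6, 8}.
Verification: at each break x_0, at least two indices attain the minimum of min_i(a_i + i · x_0).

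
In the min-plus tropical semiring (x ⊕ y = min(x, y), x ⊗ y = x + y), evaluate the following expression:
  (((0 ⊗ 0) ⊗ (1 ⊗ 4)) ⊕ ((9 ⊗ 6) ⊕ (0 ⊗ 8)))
(((0 ⊗ 0) ⊗ (1 ⊗ 4)) ⊕ ((9 ⊗ 6) ⊕ (0 ⊗ 8))) = 5

Expand innermost to outermost. Recall ⊕ takes the minimum of its arguments and ⊗ takes their sum. Working out the expression (((0 ⊗ 0) ⊗ (1 ⊗ 4)) ⊕ ((9 ⊗ 6) ⊕ (0 ⊗ 8))) gives 5.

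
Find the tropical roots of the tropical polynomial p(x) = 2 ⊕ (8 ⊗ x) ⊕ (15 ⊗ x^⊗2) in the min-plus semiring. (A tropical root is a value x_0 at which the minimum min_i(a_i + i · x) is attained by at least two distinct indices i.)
Roots: {-7, -6}

Each tropical root is a break point of the lower envelope of the lines y = a_i + i · x (there are 3 lines, with slopes 0, 1, ..., 2). Only the lines that attain the minimum somewhere contribute to roots; other lines are dominated. Here the surviving (envelope) indices are i = 2, i = 1, i = 0.
Intersections between consecutive envelope lines give the roots: for adjacent envelope indices i < j the intersection is x = (a_i − a_j) / (j − i). Reading off the sorted break points: {-7, -6}.
Verification: at each break x_0, at least two indices attain the minimum of min_i(a_i + i · x_0).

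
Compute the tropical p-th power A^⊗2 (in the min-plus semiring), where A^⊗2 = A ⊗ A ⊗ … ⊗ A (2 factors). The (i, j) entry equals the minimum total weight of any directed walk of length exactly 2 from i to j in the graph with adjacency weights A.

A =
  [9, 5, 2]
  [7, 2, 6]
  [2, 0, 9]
A^⊗2 =
  [4, 2, 11]
  [8, 4, 8]
  [7, 2, 4]

Each entry (A^⊗2)_ij equals the minimum over all length-2 walks i = v_0 → v_1 → … → v_2 = j of Σ_t A[v_t][v_{t+1}]. For example, for (i, j) = (0, 2) we minimise over 3 possible intermediate vertex sequences; the minimum is 11, attained along the walk 0 → 0 → 2.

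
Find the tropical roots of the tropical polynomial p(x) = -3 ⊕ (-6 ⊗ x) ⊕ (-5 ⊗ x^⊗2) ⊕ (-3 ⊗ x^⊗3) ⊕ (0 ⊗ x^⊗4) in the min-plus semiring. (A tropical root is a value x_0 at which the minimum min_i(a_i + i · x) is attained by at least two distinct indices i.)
Roots: {-3, -2, -1, 3}

Each tropical root is a break point of the lower envelope of the lines y = a_i + i · x (there are 5 lines, with slopes 0, 1, ..., 4). Only the lines that attain the minimum somewhere contribute to roots; other lines are dominated. Here the surviving (envelope) indices are i = 4, i = 3, i = 2, i = 1, i = 0.
Intersections between consecutive envelope lines give the roots: for adjacent envelope indices i < j the intersection is x = (a_i − a_j) / (j − i). Reading off the sorted break points: {-3, -2, -1, 3}.
Verification: at each break x_0, at least two indices attain the minimum of min_i(a_i + i · x_0).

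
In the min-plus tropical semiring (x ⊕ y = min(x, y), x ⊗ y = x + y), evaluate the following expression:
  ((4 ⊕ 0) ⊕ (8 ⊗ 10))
((4 ⊕ 0) ⊕ (8 ⊗ 10)) = 0

Expand innermost to outermost. Recall ⊕ takes the minimum of its arguments and ⊗ takes their sum. Working out the expression ((4 ⊕ 0) ⊕ (8 ⊗ 10)) gives 0.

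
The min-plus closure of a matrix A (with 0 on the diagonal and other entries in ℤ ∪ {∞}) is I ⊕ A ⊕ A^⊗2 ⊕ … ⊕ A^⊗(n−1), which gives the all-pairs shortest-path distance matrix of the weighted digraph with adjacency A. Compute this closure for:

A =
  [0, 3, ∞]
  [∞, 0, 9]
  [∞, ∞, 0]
Closure =
  [0, 3, 12]
  [∞, 0, 9]
  [∞, ∞, 0]

This is the Floyd-Warshall all-pairs shortest-path computation. For each intermediate vertex k = 0, 1, …, 2, update dist[i][j] ← min(dist[i][j], dist[i][k] + dist[k][j]). The final matrix gives, for each (i, j), the minimum total weight of any directed path from i to j (possibly empty when i = j).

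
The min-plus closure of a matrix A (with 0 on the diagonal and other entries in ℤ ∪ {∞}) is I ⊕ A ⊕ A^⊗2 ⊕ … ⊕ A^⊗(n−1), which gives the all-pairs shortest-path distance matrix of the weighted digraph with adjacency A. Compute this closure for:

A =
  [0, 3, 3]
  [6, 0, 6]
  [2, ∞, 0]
Closure =
  [0, 3, 3]
  [6, 0, 6]
  [2, 5, 0]

This is the Floyd-Warshall all-pairs shortest-path computation. For each intermediate vertex k = 0, 1, …, 2, update dist[i][j] ← min(dist[i][j], dist[i][k] + dist[k][j]). The final matrix gives, for each (i, j), the minimum total weight of any directed path from i to j (possibly empty when i = j).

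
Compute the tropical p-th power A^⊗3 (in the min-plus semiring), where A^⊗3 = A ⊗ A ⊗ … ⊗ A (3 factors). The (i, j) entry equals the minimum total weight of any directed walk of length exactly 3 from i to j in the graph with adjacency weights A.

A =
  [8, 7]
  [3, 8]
A^⊗3 =
  [18, 17]
  [13, 18]

Each entry (A^⊗3)_ij equals the minimum over all length-3 walks i = v_0 → v_1 → … → v_3 = j of Σ_t A[v_t][v_{t+1}]. For example, for (i, j) = (0, 1) we minimise over 4 possible intermediate vertex sequences; the minimum is 17, attained along the walk 0 → 1 → 0 → 1.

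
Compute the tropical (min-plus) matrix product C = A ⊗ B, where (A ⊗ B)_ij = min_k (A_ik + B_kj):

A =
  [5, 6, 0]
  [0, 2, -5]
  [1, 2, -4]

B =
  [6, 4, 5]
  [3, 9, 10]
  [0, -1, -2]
A ⊗ B =
  [0, -1, -2]
  [-5, -6, -7]
  [-4, -5, -6]

Apply the min-plus product entry-by-entry:
  C[0][0] = min over k of (A[0][0] + B[0][0] = 5 + 6 = 11, A[0][1] + B[1][0] = 6 + 3 = 9, A[0][2] + B[2][0] = 0 + 0 = 0) = 0 (attained at k = 2)
  C[0][1] = min over k of (A[0][0] + B[0][1] = 5 + 4 = 9, A[0][1] + B[1][1] = 6 + 9 = 15, A[0][2] + B[2][1] = 0 + -1 = -1) = -1 (attained at k = 2)
  C[0][2] = min over k of (A[0][0] + B[0][2] = 5 + 5 = 10, A[0][1] + B[1][2] = 6 + 10 = 16, A[0][2] + B[2][2] = 0 + -2 = -2) = -2 (attained at k = 2)
  C[1][0] = min over k of (A[1][0] + B[0][0] = 0 + 6 = 6, A[1][1] + B[1][0] = 2 + 3 = 5, A[1][2] + B[2][0] = -5 + 0 = -5) = -5 (attained at k = 2)
  C[1][1] = min over k of (A[1][0] + B[0][1] = 0 + 4 = 4, A[1][1] + B[1][1] = 2 + 9 = 11, A[1][2] + B[2][1] = -5 + -1 = -6) = -6 (attained at k = 2)
  C[1][2] = min over k of (A[1][0] + B[0][2] = 0 + 5 = 5, A[1][1] + B[1][2] = 2 + 10 = 12, A[1][2] + B[2][2] = -5 + -2 = -7) = -7 (attained at k = 2)
  C[2][0] = min over k of (A[2][0] + B[0][0] = 1 + 6 = 7, A[2][1] + B[1][0] = 2 + 3 = 5, A[2][2] + B[2][0] = -4 + 0 = -4) = -4 (attained at k = 2)
  C[2][1] = min over k of (A[2][0] + B[0][1] = 1 + 4 = 5, A[2][1] + B[1][1] = 2 + 9 = 11, A[2][2] + B[2][1] = -4 + -1 = -5) = -5 (attained at k = 2)
  C[2][2] = min over k of (A[2][0] + B[0][2] = 1 + 5 = 6, A[2][1] + B[1][2] = 2 + 10 = 12, A[2][2] + B[2][2] = -4 + -2 = -6) = -6 (attained at k = 2)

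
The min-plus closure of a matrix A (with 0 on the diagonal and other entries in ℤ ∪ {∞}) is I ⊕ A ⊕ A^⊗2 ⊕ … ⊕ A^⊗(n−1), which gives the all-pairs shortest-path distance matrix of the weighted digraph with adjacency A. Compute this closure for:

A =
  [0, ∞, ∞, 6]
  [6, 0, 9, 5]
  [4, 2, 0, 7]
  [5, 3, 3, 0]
Closure =
  [0, 9, 9, 6]
  [6, 0, 8, 5]
  [4, 2, 0, 7]
  [5, 3, 3, 0]

This is the Floyd-Warshall all-pairs shortest-path computation. For each intermediate vertex k = 0, 1, …, 3, update dist[i][j] ← min(dist[i][j], dist[i][k] + dist[k][j]). The final matrix gives, for each (i, j), the minimum total weight of any directed path from i to j (possibly empty when i = j).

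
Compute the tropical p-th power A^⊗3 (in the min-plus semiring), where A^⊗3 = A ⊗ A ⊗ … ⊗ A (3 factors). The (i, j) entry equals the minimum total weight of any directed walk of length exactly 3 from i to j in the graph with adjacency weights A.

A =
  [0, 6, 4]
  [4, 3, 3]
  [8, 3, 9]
A^⊗3 =
  [0, 6, 4]
  [4, 9, 8]
  [7, 9, 9]

Each entry (A^⊗3)_ij equals the minimum over all length-3 walks i = v_0 → v_1 → … → v_3 = j of Σ_t A[v_t][v_{t+1}]. For example, for (i, j) = (0, 2) we minimise over 9 possible intermediate vertex sequences; the minimum is 4, attained along the walk 0 → 0 → 0 → 2.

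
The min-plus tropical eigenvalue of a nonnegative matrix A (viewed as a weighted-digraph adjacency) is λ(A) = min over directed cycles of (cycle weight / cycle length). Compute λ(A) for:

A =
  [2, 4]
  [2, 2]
λ(A) = 2

Enumerate directed cycles and compute their means (weight / length). Sample:
  cycle 0 → 0: weight = 2, length = 1, mean = 2/1 ≈ 2.000
  cycle 1 → 1: weight = 2, length = 1, mean = 2/1 ≈ 2.000
  cycle 0 → 1 → 0: weight = 6, length = 2, mean = 6/2 ≈ 3.000
  cycle 1 → 0 → 1: weight = 6, length = 2, mean = 6/2 ≈ 3.000
Minimum mean = 2.000, attained e.g. along the cycle 0 → 0 with weight 2 and length 1. So λ(A) = 2/1 = 2.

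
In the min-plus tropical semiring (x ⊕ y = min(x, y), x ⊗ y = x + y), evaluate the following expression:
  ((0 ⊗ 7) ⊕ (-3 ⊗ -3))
((0 ⊗ 7) ⊕ (-3 ⊗ -3)) = -6

Expand innermost to outermost. Recall ⊕ takes the minimum of its arguments and ⊗ takes their sum. Working out the expression ((0 ⊗ 7) ⊕ (-3 ⊗ -3)) gives -6.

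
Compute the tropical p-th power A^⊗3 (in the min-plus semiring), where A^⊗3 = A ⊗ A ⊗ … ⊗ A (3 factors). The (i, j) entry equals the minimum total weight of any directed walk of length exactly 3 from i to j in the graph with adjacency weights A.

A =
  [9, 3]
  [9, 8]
A^⊗3 =
  [20, 15]
  [21, 20]

Each entry (A^⊗3)_ij equals the minimum over all length-3 walks i = v_0 → v_1 → … → v_3 = j of Σ_t A[v_t][v_{t+1}]. For example, for (i, j) = (0, 1) we minimise over 4 possible intermediate vertex sequences; the minimum is 15, attained along the walk 0 → 1 → 0 → 1.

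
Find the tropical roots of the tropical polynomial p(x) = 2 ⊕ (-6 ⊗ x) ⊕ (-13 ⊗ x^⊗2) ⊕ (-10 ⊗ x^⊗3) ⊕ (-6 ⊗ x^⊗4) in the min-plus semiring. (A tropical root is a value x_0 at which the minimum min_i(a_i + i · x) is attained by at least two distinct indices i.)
Roots: {-4, -3, 7, 8}

Each tropical root is a break point of the lower envelope of the lines y = a_i + i · x (there are 5 lines, with slopes 0, 1, ..., 4). Only the lines that attain the minimum somewhere contribute to roots; other lines are dominated. Here the surviving (envelope) indices are i = 4, i = 3, i = 2, i = 1, i = 0.
Intersections between consecutive envelope lines give the roots: for adjacent envelope indices i < j the intersection is x = (a_i − a_j) / (j − i). Reading off the sorted break points: {-4, -3, 7, 8}.
Verification: at each break x_0, at least two indices attain the minimum of min_i(a_i + i · x_0).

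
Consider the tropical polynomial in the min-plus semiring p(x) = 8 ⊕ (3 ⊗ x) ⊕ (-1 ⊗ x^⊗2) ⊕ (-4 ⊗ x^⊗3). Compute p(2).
p(2) = 2

A tropical monomial a ⊗ x^⊗i evaluates to a + i · x. Evaluating each term at x = 2:
  Term 0 contributes 8 + 0 · 2 = 8
  Term 1 contributes 3 + 1 · 2 = 5
  Term 2 contributes -1 + 2 · 2 = 3
  Term 3 contributes -4 + 3 · 2 = 2
p(2) = ⊕ of these = min[8, 5, 3, 2] = 2.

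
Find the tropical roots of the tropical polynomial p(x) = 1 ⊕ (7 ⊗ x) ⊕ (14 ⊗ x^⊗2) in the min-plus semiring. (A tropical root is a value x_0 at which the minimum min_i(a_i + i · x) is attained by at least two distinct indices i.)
Roots: {-7, -6}

Each tropical root is a break point of the lower envelope of the lines y = a_i + i · x (there are 3 lines, with slopes 0, 1, ..., 2). Only the lines that attain the minimum somewhere contribute to roots; other lines are dominated. Here the surviving (envelope) indices are i = 2, i = 1, i = 0.
Intersections between consecutive envelope lines give the roots: for adjacent envelope indices i < j the intersection is x = (a_i − a_j) / (j − i). Reading off the sorted break points: {-7, -6}.
Verification: at each break x_0, at least two indices attain the minimum of min_i(a_i + i · x_0).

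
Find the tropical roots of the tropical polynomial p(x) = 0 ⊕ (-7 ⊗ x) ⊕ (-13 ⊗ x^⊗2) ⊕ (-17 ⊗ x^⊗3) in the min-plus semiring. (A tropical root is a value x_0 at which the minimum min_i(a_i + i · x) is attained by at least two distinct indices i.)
Roots: {4, 6, 7}

Each tropical root is a break point of the lower envelope of the lines y = a_i + i · x (there are 4 lines, with slopes 0, 1, ..., 3). Only the lines that attain the minimum somewhere contribute to roots; other lines are dominated. Here the surviving (envelope) indices are i = 3, i = 2, i = 1, i = 0.
Intersections between consecutive envelope lines give the roots: for adjacent envelope indices i < j the intersection is x = (a_i − a_j) / (j − i). Reading off the sorted break points: {4, 6, 7}.
Verification: at each break x_0, at least two indices attain the minimum of min_i(a_i + i · x_0).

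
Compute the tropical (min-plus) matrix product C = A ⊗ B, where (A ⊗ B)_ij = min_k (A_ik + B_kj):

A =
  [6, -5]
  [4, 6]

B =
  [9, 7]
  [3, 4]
A ⊗ B =
  [-2, -1]
  [9, 10]

Apply the min-plus product entry-by-entry:
  C[0][0] = min over k of (A[0][0] + B[0][0] = 6 + 9 = 15, A[0][1] + B[1][0] = -5 + 3 = -2) = -2 (attained at k = 1)
  C[0][1] = min over k of (A[0][0] + B[0][1] = 6 + 7 = 13, A[0][1] + B[1][1] = -5 + 4 = -1) = -1 (attained at k = 1)
  C[1][0] = min over k of (A[1][0] + B[0][0] = 4 + 9 = 13, A[1][1] + B[1][0] = 6 + 3 = 9) = 9 (attained at k = 1)
  C[1][1] = min over k of (A[1][0] + B[0][1] = 4 + 7 = 11, A[1][1] + B[1][1] = 6 + 4 = 10) = 10 (attained at k = 1)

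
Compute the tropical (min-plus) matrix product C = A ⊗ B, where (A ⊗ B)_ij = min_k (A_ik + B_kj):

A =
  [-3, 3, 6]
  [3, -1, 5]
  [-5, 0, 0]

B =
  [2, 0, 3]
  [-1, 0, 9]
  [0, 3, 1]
A ⊗ B =
  [-1, -3, 0]
  [-2, -1, 6]
  [-3, -5, -2]

Apply the min-plus product entry-by-entry:
  C[0][0] = min over k of (A[0][0] + B[0][0] = -3 + 2 = -1, A[0][1] + B[1][0] = 3 + -1 = 2, A[0][2] + B[2][0] = 6 + 0 = 6) = -1 (attained at k = 0)
  C[0][1] = min over k of (A[0][0] + B[0][1] = -3 + 0 = -3, A[0][1] + B[1][1] = 3 + 0 = 3, A[0][2] + B[2][1] = 6 + 3 = 9) = -3 (attained at k = 0)
  C[0][2] = min over k of (A[0][0] + B[0][2] = -3 + 3 = 0, A[0][1] + B[1][2] = 3 + 9 = 12, A[0][2] + B[2][2] = 6 + 1 = 7) = 0 (attained at k = 0)
  C[1][0] = min over k of (A[1][0] + B[0][0] = 3 + 2 = 5, A[1][1] + B[1][0] = -1 + -1 = -2, A[1][2] + B[2][0] = 5 + 0 = 5) = -2 (attained at k = 1)
  C[1][1] = min over k of (A[1][0] + B[0][1] = 3 + 0 = 3, A[1][1] + B[1][1] = -1 + 0 = -1, A[1][2] + B[2][1] = 5 + 3 = 8) = -1 (attained at k = 1)
  C[1][2] = min over k of (A[1][0] + B[0][2] = 3 + 3 = 6, A[1][1] + B[1][2] = -1 + 9 = 8, A[1][2] + B[2][2] = 5 + 1 = 6) = 6 (attained at k = 0)
  C[2][0] = min over k of (A[2][0] + B[0][0] = -5 + 2 = -3, A[2][1] + B[1][0] = 0 + -1 = -1, A[2][2] + B[2][0] = 0 + 0 = 0) = -3 (attained at k = 0)
  C[2][1] = min over k of (A[2][0] + B[0][1] = -5 + 0 = -5, A[2][1] + B[1][1] = 0 + 0 = 0, A[2][2] + B[2][1] = 0 + 3 = 3) = -5 (attained at k = 0)
  C[2][2] = min over k of (A[2][0] + B[0][2] = -5 + 3 = -2, A[2][1] + B[1][2] = 0 + 9 = 9, A[2][2] + B[2][2] = 0 + 1 = 1) = -2 (attained at k = 0)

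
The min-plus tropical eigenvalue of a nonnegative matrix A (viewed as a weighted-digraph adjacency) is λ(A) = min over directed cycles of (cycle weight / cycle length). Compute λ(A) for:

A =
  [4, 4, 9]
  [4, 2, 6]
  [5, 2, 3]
λ(A) = 2

Enumerate directed cycles and compute their means (weight / length). Sample:
  cycle 0 → 0: weight = 4, length = 1, mean = 4/1 ≈ 4.000
  cycle 1 → 1: weight = 2, length = 1, mean = 2/1 ≈ 2.000
  cycle 2 → 2: weight = 3, length = 1, mean = 3/1 ≈ 3.000
  cycle 0 → 1 → 0: weight = 8, length = 2, mean = 8/2 ≈ 4.000
  cycle 0 → 2 → 0: weight = 14, length = 2, mean = 14/2 ≈ 7.000
  cycle 1 → 0 → 1: weight = 8, length = 2, mean = 8/2 ≈ 4.000
Minimum mean = 2.000, attained e.g. along the cycle 1 → 1 with weight 2 and length 1. So λ(A) = 2/1 = 2.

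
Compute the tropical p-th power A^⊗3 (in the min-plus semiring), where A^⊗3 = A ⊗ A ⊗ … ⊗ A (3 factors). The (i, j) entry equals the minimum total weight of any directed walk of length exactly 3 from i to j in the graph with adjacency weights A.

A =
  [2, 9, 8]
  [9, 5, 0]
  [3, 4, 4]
A^⊗3 =
  [6, 13, 11]
  [5, 8, 4]
  [7, 8, 8]

Each entry (A^⊗3)_ij equals the minimum over all length-3 walks i = v_0 → v_1 → … → v_3 = j of Σ_t A[v_t][v_{t+1}]. For example, for (i, j) = (0, 2) we minimise over 9 possible intermediate vertex sequences; the minimum is 11, attained along the walk 0 → 0 → 1 → 2.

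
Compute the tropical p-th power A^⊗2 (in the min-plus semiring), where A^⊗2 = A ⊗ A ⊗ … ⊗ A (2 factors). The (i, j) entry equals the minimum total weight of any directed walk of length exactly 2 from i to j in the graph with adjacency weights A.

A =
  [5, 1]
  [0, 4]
A^⊗2 =
  [1, 5]
  [4, 1]

Each entry (A^⊗2)_ij equals the minimum over all length-2 walks i = v_0 → v_1 → … → v_2 = j of Σ_t A[v_t][v_{t+1}]. For example, for (i, j) = (0, 1) we minimise over 2 possible intermediate vertex sequences; the minimum is 5, attained along the walk 0 → 1 → 1.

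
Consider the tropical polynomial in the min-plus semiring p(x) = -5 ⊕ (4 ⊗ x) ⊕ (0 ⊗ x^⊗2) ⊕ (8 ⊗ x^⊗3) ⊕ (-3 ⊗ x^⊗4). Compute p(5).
p(5) = -5

A tropical monomial a ⊗ x^⊗i evaluates to a + i · x. Evaluating each term at x = 5:
  Term 0 contributes -5 + 0 · 5 = -5
  Term 1 contributes 4 + 1 · 5 = 9
  Term 2 contributes 0 + 2 · 5 = 10
  Term 3 contributes 8 + 3 · 5 = 23
  Term 4 contributes -3 + 4 · 5 = 17
p(5) = ⊕ of these = min[-5, 9, 10, 23, 17] = -5.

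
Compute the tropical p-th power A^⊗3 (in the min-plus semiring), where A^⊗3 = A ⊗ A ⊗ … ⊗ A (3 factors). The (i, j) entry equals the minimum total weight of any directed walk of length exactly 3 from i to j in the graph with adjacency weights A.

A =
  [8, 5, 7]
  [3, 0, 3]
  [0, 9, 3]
A^⊗3 =
  [8, 5, 8]
  [3, 0, 3]
  [6, 5, 8]

Each entry (A^⊗3)_ij equals the minimum over all length-3 walks i = v_0 → v_1 → … → v_3 = j of Σ_t A[v_t][v_{t+1}]. For example, for (i, j) = (0, 2) we minimise over 9 possible intermediate vertex sequences; the minimum is 8, attained along the walk 0 → 1 → 1 → 2.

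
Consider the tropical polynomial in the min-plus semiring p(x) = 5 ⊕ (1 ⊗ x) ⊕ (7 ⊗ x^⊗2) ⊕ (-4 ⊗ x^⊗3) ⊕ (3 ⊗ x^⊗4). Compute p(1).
p(1) = -1

A tropical monomial a ⊗ x^⊗i evaluates to a + i · x. Evaluating each term at x = 1:
  Term 0 contributes 5 + 0 · 1 = 5
  Term 1 contributes 1 + 1 · 1 = 2
  Term 2 contributes 7 + 2 · 1 = 9
  Term 3 contributes -4 + 3 · 1 = -1
  Term 4 contributes 3 + 4 · 1 = 7
p(1) = ⊕ of these = min[5, 2, 9, -1, 7] = -1.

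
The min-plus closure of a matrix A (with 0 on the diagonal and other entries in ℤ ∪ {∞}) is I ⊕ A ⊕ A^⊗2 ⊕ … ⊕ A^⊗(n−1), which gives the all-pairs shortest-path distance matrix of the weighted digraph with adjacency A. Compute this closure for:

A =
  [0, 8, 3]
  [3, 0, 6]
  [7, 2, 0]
Closure =
  [0, 5, 3]
  [3, 0, 6]
  [5, 2, 0]

This is the Floyd-Warshall all-pairs shortest-path computation. For each intermediate vertex k = 0, 1, …, 2, update dist[i][j] ← min(dist[i][j], dist[i][k] + dist[k][j]). The final matrix gives, for each (i, j), the minimum total weight of any directed path from i to j (possibly empty when i = j).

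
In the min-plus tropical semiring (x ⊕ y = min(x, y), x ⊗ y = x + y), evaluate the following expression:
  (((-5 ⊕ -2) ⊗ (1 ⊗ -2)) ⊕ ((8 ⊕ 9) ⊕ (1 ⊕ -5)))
(((-5 ⊕ -2) ⊗ (1 ⊗ -2)) ⊕ ((8 ⊕ 9) ⊕ (1 ⊕ -5))) = -6

Expand innermost to outermost. Recall ⊕ takes the minimum of its arguments and ⊗ takes their sum. Working out the expression (((-5 ⊕ -2) ⊗ (1 ⊗ -2)) ⊕ ((8 ⊕ 9) ⊕ (1 ⊕ -5))) gives -6.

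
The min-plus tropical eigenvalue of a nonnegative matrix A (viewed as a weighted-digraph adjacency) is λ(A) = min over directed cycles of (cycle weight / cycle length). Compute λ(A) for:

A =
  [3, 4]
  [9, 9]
λ(A) = 3

Enumerate directed cycles and compute their means (weight / length). Sample:
  cycle 0 → 0: weight = 3, length = 1, mean = 3/1 ≈ 3.000
  cycle 1 → 1: weight = 9, length = 1, mean = 9/1 ≈ 9.000
  cycle 0 → 1 → 0: weight = 13, length = 2, mean = 13/2 ≈ 6.500
  cycle 1 → 0 → 1: weight = 13, length = 2, mean = 13/2 ≈ 6.500
Minimum mean = 3.000, attained e.g. along the cycle 0 → 0 with weight 3 and length 1. So λ(A) = 3/1 = 3.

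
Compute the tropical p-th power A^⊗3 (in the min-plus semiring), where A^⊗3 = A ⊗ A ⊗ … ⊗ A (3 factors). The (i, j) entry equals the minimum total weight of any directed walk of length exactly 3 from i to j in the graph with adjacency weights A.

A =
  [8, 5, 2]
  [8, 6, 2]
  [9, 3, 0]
A^⊗3 =
  [11, 5, 2]
  [11, 5, 2]
  [9, 3, 0]

Each entry (A^⊗3)_ij equals the minimum over all length-3 walks i = v_0 → v_1 → … → v_3 = j of Σ_t A[v_t][v_{t+1}]. For example, for (i, j) = (0, 2) we minimise over 9 possible intermediate vertex sequences; the minimum is 2, attained along the walk 0 → 2 → 2 → 2.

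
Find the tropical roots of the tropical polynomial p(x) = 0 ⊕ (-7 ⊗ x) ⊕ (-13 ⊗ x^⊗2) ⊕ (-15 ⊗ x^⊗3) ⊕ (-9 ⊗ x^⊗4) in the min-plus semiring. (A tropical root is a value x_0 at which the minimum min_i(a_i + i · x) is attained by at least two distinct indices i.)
Roots: {-6, 2, 6, 7}

Each tropical root is a break point of the lower envelope of the lines y = a_i + i · x (there are 5 lines, with slopes 0, 1, ..., 4). Only the lines that attain the minimum somewhere contribute to roots; other lines are dominated. Here the surviving (envelope) indices are i = 4, i = 3, i = 2, i = 1, i = 0.
Intersections between consecutive envelope lines give the roots: for adjacent envelope indices i < j the intersection is x = (a_i − a_j) / (j − i). Reading off the sorted break points: {-6, 2, 6, 7}.
Verification: at each break x_0, at least two indices attain the minimum of min_i(a_i + i · x_0).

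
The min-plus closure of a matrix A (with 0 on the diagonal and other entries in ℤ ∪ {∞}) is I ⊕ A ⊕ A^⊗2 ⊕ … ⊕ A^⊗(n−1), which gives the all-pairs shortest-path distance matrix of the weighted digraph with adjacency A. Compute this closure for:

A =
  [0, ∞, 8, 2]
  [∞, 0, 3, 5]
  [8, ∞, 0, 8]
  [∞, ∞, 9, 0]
Closure =
  [0, ∞, 8, 2]
  [11, 0, 3, 5]
  [8, ∞, 0, 8]
  [17, ∞, 9, 0]

This is the Floyd-Warshall all-pairs shortest-path computation. For each intermediate vertex k = 0, 1, …, 3, update dist[i][j] ← min(dist[i][j], dist[i][k] + dist[k][j]). The final matrix gives, for each (i, j), the minimum total weight of any directed path from i to j (possibly empty when i = j).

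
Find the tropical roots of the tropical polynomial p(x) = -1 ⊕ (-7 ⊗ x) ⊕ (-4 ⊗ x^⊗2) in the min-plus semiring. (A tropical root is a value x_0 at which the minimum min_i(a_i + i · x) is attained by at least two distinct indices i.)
Roots: {-3, 6}

Each tropical root is a break point of the lower envelope of the lines y = a_i + i · x (there are 3 lines, with slopes 0, 1, ..., 2). Only the lines that attain the minimum somewhere contribute to roots; other lines are dominated. Here the surviving (envelope) indices are i = 2, i = 1, i = 0.
Intersections between consecutive envelope lines give the roots: for adjacent envelope indices i < j the intersection is x = (a_i − a_j) / (j − i). Reading off the sorted break points: {-3, 6}.
Verification: at each break x_0, at least two indices attain the minimum of min_i(a_i + i · x_0).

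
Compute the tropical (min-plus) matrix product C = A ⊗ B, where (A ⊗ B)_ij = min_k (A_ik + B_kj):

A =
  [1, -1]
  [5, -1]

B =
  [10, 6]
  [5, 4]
A ⊗ B =
  [4, 3]
  [4, 3]

Apply the min-plus product entry-by-entry:
  C[0][0] = min over k of (A[0][0] + B[0][0] = 1 + 10 = 11, A[0][1] + B[1][0] = -1 + 5 = 4) = 4 (attained at k = 1)
  C[0][1] = min over k of (A[0][0] + B[0][1] = 1 + 6 = 7, A[0][1] + B[1][1] = -1 + 4 = 3) = 3 (attained at k = 1)
  C[1][0] = min over k of (A[1][0] + B[0][0] = 5 + 10 = 15, A[1][1] + B[1][0] = -1 + 5 = 4) = 4 (attained at k = 1)
  C[1][1] = min over k of (A[1][0] + B[0][1] = 5 + 6 = 11, A[1][1] + B[1][1] = -1 + 4 = 3) = 3 (attained at k = 1)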